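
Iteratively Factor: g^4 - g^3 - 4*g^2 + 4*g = (g - 1)*(g^3 - 4*g) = (g - 1)*(g + 2)*(g^2 - 2*g) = g*(g - 1)*(g + 2)*(g - 2)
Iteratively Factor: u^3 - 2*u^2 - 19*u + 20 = (u + 4)*(u^2 - 6*u + 5) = (u - 1)*(u + 4)*(u - 5)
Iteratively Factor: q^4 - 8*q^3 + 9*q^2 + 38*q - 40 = (q - 5)*(q^3 - 3*q^2 - 6*q + 8) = (q - 5)*(q - 4)*(q^2 + q - 2) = (q - 5)*(q - 4)*(q - 1)*(q + 2)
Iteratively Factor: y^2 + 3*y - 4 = (y + 4)*(y - 1)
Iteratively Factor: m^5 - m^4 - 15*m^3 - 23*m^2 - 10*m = (m + 1)*(m^4 - 2*m^3 - 13*m^2 - 10*m) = (m - 5)*(m + 1)*(m^3 + 3*m^2 + 2*m) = (m - 5)*(m + 1)*(m + 2)*(m^2 + m) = m*(m - 5)*(m + 1)*(m + 2)*(m + 1)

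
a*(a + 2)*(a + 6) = a^3 + 8*a^2 + 12*a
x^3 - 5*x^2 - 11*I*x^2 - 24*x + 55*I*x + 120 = (x - 5)*(x - 8*I)*(x - 3*I)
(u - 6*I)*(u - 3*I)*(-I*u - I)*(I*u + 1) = u^4 + u^3 - 10*I*u^3 - 27*u^2 - 10*I*u^2 - 27*u + 18*I*u + 18*I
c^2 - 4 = (c - 2)*(c + 2)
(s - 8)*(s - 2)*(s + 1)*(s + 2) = s^4 - 7*s^3 - 12*s^2 + 28*s + 32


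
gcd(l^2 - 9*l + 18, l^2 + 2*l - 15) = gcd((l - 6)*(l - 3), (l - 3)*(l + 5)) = l - 3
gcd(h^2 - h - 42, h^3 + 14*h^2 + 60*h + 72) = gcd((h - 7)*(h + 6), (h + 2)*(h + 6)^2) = h + 6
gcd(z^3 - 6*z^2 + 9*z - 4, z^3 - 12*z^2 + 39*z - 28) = z^2 - 5*z + 4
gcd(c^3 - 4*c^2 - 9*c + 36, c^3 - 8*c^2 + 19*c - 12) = c^2 - 7*c + 12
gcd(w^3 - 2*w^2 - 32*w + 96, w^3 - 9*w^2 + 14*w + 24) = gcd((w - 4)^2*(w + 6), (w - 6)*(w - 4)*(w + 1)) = w - 4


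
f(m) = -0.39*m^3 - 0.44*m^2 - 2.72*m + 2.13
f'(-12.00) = -160.64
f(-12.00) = 645.33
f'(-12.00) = -160.64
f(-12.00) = 645.33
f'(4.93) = -35.50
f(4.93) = -68.70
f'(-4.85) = -25.97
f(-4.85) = 49.46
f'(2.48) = -12.10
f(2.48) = -13.27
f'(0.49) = -3.43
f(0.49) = 0.65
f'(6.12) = -51.93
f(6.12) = -120.39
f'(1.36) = -6.08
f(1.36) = -3.36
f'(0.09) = -2.81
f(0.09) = 1.88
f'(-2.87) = -9.83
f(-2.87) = 15.53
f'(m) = -1.17*m^2 - 0.88*m - 2.72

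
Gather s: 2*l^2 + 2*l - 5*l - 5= 2*l^2 - 3*l - 5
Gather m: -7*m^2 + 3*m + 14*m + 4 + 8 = -7*m^2 + 17*m + 12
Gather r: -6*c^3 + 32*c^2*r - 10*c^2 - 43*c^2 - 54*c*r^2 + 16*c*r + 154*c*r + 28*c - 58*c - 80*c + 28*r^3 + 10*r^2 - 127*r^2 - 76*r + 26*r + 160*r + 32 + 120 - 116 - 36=-6*c^3 - 53*c^2 - 110*c + 28*r^3 + r^2*(-54*c - 117) + r*(32*c^2 + 170*c + 110)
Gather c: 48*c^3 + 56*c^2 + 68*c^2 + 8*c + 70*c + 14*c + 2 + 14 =48*c^3 + 124*c^2 + 92*c + 16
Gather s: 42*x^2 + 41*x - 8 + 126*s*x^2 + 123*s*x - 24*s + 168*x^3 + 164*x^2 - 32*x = s*(126*x^2 + 123*x - 24) + 168*x^3 + 206*x^2 + 9*x - 8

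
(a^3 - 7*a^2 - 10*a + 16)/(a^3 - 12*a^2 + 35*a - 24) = (a + 2)/(a - 3)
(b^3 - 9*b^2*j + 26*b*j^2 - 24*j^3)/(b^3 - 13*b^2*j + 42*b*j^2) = (b^3 - 9*b^2*j + 26*b*j^2 - 24*j^3)/(b*(b^2 - 13*b*j + 42*j^2))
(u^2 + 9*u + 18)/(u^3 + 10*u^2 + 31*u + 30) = (u + 6)/(u^2 + 7*u + 10)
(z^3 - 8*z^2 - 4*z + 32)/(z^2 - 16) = (z^3 - 8*z^2 - 4*z + 32)/(z^2 - 16)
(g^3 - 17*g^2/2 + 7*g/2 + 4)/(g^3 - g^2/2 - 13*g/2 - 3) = (g^2 - 9*g + 8)/(g^2 - g - 6)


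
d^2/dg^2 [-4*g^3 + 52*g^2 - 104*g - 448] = 104 - 24*g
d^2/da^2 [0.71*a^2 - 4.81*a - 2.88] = 1.42000000000000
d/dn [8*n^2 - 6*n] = 16*n - 6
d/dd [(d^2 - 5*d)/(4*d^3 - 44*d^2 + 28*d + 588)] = (-d^3 + 3*d^2 - 27*d + 105)/(4*(d^5 - 15*d^4 + 30*d^3 + 350*d^2 - 735*d - 3087))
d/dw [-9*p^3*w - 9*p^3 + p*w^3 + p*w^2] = p*(-9*p^2 + 3*w^2 + 2*w)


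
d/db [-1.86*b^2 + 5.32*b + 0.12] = 5.32 - 3.72*b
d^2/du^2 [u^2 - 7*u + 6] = 2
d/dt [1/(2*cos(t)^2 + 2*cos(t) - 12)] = (2*cos(t) + 1)*sin(t)/(2*(cos(t)^2 + cos(t) - 6)^2)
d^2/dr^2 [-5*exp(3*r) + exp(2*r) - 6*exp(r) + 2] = (-45*exp(2*r) + 4*exp(r) - 6)*exp(r)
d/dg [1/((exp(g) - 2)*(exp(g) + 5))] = (-2*exp(g) - 3)*exp(g)/(exp(4*g) + 6*exp(3*g) - 11*exp(2*g) - 60*exp(g) + 100)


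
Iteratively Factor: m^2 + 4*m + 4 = (m + 2)*(m + 2)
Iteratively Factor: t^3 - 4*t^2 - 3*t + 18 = (t + 2)*(t^2 - 6*t + 9) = (t - 3)*(t + 2)*(t - 3)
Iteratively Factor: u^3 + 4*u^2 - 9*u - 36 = (u + 3)*(u^2 + u - 12) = (u + 3)*(u + 4)*(u - 3)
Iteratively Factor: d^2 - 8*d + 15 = (d - 5)*(d - 3)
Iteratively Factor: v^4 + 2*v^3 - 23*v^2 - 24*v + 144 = (v - 3)*(v^3 + 5*v^2 - 8*v - 48) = (v - 3)^2*(v^2 + 8*v + 16) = (v - 3)^2*(v + 4)*(v + 4)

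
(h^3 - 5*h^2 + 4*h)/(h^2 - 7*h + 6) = h*(h - 4)/(h - 6)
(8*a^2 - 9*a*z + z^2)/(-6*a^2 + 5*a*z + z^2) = (-8*a + z)/(6*a + z)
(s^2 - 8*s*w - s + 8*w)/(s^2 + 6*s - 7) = (s - 8*w)/(s + 7)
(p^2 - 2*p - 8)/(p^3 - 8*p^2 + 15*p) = (p^2 - 2*p - 8)/(p*(p^2 - 8*p + 15))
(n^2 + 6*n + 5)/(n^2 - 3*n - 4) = (n + 5)/(n - 4)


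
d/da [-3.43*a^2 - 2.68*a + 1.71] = -6.86*a - 2.68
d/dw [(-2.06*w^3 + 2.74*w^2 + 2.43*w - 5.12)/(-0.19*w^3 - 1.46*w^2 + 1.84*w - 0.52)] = (-2.22044604925031e-16*w^5 + 3.5282*w^4 - 6.6574*w^3 + 8.8846*w^2 - 17.8*w + 8.1572)/(0.0361*w^6 + 0.5548*w^5 + 1.4324*w^4 - 5.1752*w^3 + 4.904*w^2 - 1.9136*w + 0.2704)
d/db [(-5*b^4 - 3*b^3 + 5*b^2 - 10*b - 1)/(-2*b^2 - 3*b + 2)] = (20*b^5 + 51*b^4 - 22*b^3 - 53*b^2 + 16*b - 23)/(4*b^4 + 12*b^3 + b^2 - 12*b + 4)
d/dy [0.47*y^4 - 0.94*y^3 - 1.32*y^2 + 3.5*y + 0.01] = 1.88*y^3 - 2.82*y^2 - 2.64*y + 3.5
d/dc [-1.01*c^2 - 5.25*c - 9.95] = -2.02*c - 5.25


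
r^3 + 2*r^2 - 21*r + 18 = (r - 3)*(r - 1)*(r + 6)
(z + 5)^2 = z^2 + 10*z + 25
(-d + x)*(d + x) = -d^2 + x^2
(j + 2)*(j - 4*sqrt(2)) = j^2 - 4*sqrt(2)*j + 2*j - 8*sqrt(2)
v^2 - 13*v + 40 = (v - 8)*(v - 5)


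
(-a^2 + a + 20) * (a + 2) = -a^3 - a^2 + 22*a + 40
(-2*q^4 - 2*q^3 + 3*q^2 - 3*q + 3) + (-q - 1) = -2*q^4 - 2*q^3 + 3*q^2 - 4*q + 2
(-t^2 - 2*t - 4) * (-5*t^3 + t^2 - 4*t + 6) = 5*t^5 + 9*t^4 + 22*t^3 - 2*t^2 + 4*t - 24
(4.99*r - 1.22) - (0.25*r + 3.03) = 4.74*r - 4.25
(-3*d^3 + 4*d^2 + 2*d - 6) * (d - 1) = -3*d^4 + 7*d^3 - 2*d^2 - 8*d + 6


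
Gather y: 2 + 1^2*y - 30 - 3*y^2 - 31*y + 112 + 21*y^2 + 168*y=18*y^2 + 138*y + 84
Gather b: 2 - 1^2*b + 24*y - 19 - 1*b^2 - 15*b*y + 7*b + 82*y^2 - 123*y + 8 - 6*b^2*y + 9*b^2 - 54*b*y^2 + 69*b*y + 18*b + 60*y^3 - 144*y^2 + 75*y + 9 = b^2*(8 - 6*y) + b*(-54*y^2 + 54*y + 24) + 60*y^3 - 62*y^2 - 24*y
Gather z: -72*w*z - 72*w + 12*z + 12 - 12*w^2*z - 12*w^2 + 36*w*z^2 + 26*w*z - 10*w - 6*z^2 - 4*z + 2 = -12*w^2 - 82*w + z^2*(36*w - 6) + z*(-12*w^2 - 46*w + 8) + 14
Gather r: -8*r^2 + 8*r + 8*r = -8*r^2 + 16*r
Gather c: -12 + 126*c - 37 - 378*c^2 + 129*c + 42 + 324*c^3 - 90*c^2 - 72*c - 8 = 324*c^3 - 468*c^2 + 183*c - 15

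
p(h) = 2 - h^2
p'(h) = -2*h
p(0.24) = 1.94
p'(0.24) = -0.48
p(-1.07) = 0.86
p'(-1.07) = 2.14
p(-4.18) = -15.47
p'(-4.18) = 8.36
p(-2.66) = -5.08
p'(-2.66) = 5.32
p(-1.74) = -1.03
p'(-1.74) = 3.48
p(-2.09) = -2.37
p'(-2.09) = 4.18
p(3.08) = -7.49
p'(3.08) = -6.16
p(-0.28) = 1.92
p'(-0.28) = 0.56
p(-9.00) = -79.00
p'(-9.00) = 18.00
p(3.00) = -7.00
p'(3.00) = -6.00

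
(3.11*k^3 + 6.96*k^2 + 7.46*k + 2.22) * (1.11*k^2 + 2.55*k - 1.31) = 3.4521*k^5 + 15.6561*k^4 + 21.9545*k^3 + 12.3696*k^2 - 4.1116*k - 2.9082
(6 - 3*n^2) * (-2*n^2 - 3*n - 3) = 6*n^4 + 9*n^3 - 3*n^2 - 18*n - 18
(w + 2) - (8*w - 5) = 7 - 7*w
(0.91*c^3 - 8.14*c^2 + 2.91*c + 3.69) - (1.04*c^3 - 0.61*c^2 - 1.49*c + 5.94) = -0.13*c^3 - 7.53*c^2 + 4.4*c - 2.25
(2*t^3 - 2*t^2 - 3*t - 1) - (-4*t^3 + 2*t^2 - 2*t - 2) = 6*t^3 - 4*t^2 - t + 1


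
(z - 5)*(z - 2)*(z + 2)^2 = z^4 - 3*z^3 - 14*z^2 + 12*z + 40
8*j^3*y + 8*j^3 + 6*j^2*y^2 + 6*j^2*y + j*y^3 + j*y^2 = (2*j + y)*(4*j + y)*(j*y + j)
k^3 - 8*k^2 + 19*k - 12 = (k - 4)*(k - 3)*(k - 1)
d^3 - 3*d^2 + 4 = (d - 2)^2*(d + 1)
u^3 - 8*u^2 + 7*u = u*(u - 7)*(u - 1)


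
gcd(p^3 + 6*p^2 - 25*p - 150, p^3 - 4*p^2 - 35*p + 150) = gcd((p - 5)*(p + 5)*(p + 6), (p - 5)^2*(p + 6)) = p^2 + p - 30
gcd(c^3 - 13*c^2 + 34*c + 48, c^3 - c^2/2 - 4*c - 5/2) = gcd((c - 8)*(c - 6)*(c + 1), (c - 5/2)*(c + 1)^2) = c + 1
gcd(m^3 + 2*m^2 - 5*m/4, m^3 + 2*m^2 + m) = m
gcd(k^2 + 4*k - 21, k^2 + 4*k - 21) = k^2 + 4*k - 21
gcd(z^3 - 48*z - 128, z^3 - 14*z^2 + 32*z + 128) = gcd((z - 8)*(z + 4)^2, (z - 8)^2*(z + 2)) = z - 8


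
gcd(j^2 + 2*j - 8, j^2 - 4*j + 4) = j - 2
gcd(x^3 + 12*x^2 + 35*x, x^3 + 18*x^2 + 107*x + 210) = x^2 + 12*x + 35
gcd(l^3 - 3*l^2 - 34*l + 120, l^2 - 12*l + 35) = l - 5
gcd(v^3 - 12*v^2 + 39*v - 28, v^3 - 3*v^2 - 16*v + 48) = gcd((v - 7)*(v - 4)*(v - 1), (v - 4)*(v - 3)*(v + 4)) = v - 4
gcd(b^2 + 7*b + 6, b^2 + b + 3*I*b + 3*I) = b + 1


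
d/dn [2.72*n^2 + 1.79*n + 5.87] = 5.44*n + 1.79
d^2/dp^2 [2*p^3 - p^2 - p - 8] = 12*p - 2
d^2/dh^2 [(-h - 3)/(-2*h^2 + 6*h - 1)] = 4*(-3*h*(2*h^2 - 6*h + 1) + 2*(h + 3)*(2*h - 3)^2)/(2*h^2 - 6*h + 1)^3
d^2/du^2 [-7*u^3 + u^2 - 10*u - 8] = 2 - 42*u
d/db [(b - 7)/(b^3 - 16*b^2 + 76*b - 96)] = (b^3 - 16*b^2 + 76*b - (b - 7)*(3*b^2 - 32*b + 76) - 96)/(b^3 - 16*b^2 + 76*b - 96)^2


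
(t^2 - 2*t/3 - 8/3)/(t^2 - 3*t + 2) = (t + 4/3)/(t - 1)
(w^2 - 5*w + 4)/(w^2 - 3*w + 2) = (w - 4)/(w - 2)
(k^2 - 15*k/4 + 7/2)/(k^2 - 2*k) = (k - 7/4)/k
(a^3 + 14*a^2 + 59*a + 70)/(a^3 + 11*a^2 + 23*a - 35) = (a + 2)/(a - 1)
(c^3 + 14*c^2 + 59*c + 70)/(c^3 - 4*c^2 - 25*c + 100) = (c^2 + 9*c + 14)/(c^2 - 9*c + 20)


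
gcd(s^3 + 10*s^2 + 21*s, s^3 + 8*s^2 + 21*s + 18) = s + 3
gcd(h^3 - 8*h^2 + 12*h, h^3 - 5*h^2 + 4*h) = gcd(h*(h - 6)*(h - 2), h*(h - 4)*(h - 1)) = h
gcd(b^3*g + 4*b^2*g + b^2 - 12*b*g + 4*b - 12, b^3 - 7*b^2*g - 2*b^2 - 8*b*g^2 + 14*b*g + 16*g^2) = b - 2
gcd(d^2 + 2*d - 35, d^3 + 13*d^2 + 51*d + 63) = d + 7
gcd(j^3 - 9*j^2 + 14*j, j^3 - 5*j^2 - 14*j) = j^2 - 7*j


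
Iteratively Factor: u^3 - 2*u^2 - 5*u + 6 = (u + 2)*(u^2 - 4*u + 3) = (u - 3)*(u + 2)*(u - 1)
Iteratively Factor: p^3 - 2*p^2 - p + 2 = (p - 1)*(p^2 - p - 2) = (p - 1)*(p + 1)*(p - 2)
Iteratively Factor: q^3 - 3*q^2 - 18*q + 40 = (q - 2)*(q^2 - q - 20) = (q - 5)*(q - 2)*(q + 4)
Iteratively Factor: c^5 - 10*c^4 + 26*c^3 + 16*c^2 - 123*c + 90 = (c + 2)*(c^4 - 12*c^3 + 50*c^2 - 84*c + 45) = (c - 3)*(c + 2)*(c^3 - 9*c^2 + 23*c - 15) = (c - 5)*(c - 3)*(c + 2)*(c^2 - 4*c + 3) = (c - 5)*(c - 3)^2*(c + 2)*(c - 1)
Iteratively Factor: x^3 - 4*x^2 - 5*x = (x + 1)*(x^2 - 5*x) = (x - 5)*(x + 1)*(x)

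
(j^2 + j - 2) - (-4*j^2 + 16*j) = 5*j^2 - 15*j - 2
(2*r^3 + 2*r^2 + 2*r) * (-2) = -4*r^3 - 4*r^2 - 4*r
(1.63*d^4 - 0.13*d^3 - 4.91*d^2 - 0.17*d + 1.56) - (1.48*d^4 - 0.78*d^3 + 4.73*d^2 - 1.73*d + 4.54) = 0.15*d^4 + 0.65*d^3 - 9.64*d^2 + 1.56*d - 2.98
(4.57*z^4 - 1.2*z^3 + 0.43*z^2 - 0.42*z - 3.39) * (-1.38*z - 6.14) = -6.3066*z^5 - 26.4038*z^4 + 6.7746*z^3 - 2.0606*z^2 + 7.257*z + 20.8146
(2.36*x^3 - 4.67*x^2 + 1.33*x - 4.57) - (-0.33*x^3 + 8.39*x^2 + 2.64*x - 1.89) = 2.69*x^3 - 13.06*x^2 - 1.31*x - 2.68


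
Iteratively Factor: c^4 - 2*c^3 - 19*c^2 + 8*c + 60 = (c - 5)*(c^3 + 3*c^2 - 4*c - 12) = (c - 5)*(c + 3)*(c^2 - 4) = (c - 5)*(c + 2)*(c + 3)*(c - 2)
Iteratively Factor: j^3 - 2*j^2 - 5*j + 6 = (j + 2)*(j^2 - 4*j + 3) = (j - 1)*(j + 2)*(j - 3)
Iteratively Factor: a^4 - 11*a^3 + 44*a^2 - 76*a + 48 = (a - 3)*(a^3 - 8*a^2 + 20*a - 16) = (a - 3)*(a - 2)*(a^2 - 6*a + 8) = (a - 3)*(a - 2)^2*(a - 4)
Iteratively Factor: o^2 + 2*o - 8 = (o + 4)*(o - 2)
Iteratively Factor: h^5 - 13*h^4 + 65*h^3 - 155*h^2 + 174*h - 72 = (h - 3)*(h^4 - 10*h^3 + 35*h^2 - 50*h + 24) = (h - 3)*(h - 1)*(h^3 - 9*h^2 + 26*h - 24) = (h - 3)*(h - 2)*(h - 1)*(h^2 - 7*h + 12) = (h - 3)^2*(h - 2)*(h - 1)*(h - 4)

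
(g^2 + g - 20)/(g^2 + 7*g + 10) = (g - 4)/(g + 2)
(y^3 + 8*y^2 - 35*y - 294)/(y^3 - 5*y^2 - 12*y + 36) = (y^2 + 14*y + 49)/(y^2 + y - 6)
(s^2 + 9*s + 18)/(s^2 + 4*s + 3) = (s + 6)/(s + 1)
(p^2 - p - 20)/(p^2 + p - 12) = (p - 5)/(p - 3)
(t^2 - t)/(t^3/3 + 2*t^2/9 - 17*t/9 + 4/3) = 9*t/(3*t^2 + 5*t - 12)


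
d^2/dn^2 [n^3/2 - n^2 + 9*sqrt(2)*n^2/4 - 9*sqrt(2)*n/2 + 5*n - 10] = 3*n - 2 + 9*sqrt(2)/2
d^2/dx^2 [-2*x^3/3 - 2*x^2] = -4*x - 4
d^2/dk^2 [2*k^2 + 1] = 4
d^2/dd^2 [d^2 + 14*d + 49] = 2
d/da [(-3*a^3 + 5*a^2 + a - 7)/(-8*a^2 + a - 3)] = 2*(12*a^4 - 3*a^3 + 20*a^2 - 71*a + 2)/(64*a^4 - 16*a^3 + 49*a^2 - 6*a + 9)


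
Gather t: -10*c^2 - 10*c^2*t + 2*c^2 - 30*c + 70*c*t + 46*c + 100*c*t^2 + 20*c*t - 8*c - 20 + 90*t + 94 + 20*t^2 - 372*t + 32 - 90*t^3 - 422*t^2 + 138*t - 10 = -8*c^2 + 8*c - 90*t^3 + t^2*(100*c - 402) + t*(-10*c^2 + 90*c - 144) + 96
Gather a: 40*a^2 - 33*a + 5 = 40*a^2 - 33*a + 5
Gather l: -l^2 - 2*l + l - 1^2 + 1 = -l^2 - l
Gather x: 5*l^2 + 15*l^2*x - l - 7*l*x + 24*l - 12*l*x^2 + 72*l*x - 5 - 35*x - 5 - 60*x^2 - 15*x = 5*l^2 + 23*l + x^2*(-12*l - 60) + x*(15*l^2 + 65*l - 50) - 10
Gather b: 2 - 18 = -16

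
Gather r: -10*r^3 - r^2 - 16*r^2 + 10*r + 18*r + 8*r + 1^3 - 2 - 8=-10*r^3 - 17*r^2 + 36*r - 9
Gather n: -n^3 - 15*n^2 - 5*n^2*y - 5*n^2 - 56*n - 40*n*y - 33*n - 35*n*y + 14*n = -n^3 + n^2*(-5*y - 20) + n*(-75*y - 75)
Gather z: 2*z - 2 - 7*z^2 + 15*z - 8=-7*z^2 + 17*z - 10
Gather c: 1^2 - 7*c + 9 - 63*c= 10 - 70*c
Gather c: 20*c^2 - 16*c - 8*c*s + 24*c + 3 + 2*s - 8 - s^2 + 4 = 20*c^2 + c*(8 - 8*s) - s^2 + 2*s - 1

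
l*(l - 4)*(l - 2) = l^3 - 6*l^2 + 8*l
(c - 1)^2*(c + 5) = c^3 + 3*c^2 - 9*c + 5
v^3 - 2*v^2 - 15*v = v*(v - 5)*(v + 3)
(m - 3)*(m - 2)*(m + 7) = m^3 + 2*m^2 - 29*m + 42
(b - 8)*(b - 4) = b^2 - 12*b + 32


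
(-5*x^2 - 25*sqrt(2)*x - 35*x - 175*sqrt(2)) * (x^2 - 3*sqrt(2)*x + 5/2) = -5*x^4 - 35*x^3 - 10*sqrt(2)*x^3 - 70*sqrt(2)*x^2 + 275*x^2/2 - 125*sqrt(2)*x/2 + 1925*x/2 - 875*sqrt(2)/2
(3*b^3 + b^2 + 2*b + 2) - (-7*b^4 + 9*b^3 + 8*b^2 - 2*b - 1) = 7*b^4 - 6*b^3 - 7*b^2 + 4*b + 3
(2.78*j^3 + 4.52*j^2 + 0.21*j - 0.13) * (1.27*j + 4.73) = 3.5306*j^4 + 18.8898*j^3 + 21.6463*j^2 + 0.8282*j - 0.6149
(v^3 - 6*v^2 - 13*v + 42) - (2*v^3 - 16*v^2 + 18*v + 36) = -v^3 + 10*v^2 - 31*v + 6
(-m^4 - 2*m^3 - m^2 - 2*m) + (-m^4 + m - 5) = -2*m^4 - 2*m^3 - m^2 - m - 5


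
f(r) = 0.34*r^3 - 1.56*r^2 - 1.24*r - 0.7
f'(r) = 1.02*r^2 - 3.12*r - 1.24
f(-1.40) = -2.95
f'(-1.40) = 5.13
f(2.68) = -8.68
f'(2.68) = -2.28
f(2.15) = -7.20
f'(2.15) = -3.23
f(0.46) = -1.57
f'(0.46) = -2.46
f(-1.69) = -4.70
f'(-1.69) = 6.95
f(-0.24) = -0.50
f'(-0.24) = -0.43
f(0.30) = -1.20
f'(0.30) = -2.08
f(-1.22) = -2.13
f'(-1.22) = 4.08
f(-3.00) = -20.20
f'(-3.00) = 17.30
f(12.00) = 347.30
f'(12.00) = 108.20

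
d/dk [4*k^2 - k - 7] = 8*k - 1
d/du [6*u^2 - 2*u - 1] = 12*u - 2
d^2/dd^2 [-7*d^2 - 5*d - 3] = -14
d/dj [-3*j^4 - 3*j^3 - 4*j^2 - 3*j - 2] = -12*j^3 - 9*j^2 - 8*j - 3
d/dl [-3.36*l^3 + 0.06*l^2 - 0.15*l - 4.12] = -10.08*l^2 + 0.12*l - 0.15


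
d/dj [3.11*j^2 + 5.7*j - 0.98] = 6.22*j + 5.7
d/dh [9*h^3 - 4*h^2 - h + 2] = 27*h^2 - 8*h - 1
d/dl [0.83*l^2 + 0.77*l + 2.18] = 1.66*l + 0.77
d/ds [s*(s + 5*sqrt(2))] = 2*s + 5*sqrt(2)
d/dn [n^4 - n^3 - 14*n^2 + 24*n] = 4*n^3 - 3*n^2 - 28*n + 24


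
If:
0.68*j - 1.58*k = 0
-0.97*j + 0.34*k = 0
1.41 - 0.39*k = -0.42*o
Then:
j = 0.00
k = 0.00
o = -3.36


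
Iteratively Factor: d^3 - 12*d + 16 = (d + 4)*(d^2 - 4*d + 4) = (d - 2)*(d + 4)*(d - 2)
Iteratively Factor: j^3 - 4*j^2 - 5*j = (j - 5)*(j^2 + j) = j*(j - 5)*(j + 1)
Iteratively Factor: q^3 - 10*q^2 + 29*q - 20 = (q - 5)*(q^2 - 5*q + 4) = (q - 5)*(q - 4)*(q - 1)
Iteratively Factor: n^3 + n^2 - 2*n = (n - 1)*(n^2 + 2*n) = (n - 1)*(n + 2)*(n)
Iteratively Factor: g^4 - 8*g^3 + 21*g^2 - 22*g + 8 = (g - 4)*(g^3 - 4*g^2 + 5*g - 2) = (g - 4)*(g - 1)*(g^2 - 3*g + 2) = (g - 4)*(g - 1)^2*(g - 2)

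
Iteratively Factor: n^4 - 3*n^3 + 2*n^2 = (n - 1)*(n^3 - 2*n^2) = n*(n - 1)*(n^2 - 2*n) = n^2*(n - 1)*(n - 2)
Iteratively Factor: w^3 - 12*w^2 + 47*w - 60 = (w - 5)*(w^2 - 7*w + 12) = (w - 5)*(w - 3)*(w - 4)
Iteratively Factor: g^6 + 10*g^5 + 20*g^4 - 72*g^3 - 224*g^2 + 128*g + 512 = (g - 2)*(g^5 + 12*g^4 + 44*g^3 + 16*g^2 - 192*g - 256) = (g - 2)*(g + 4)*(g^4 + 8*g^3 + 12*g^2 - 32*g - 64) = (g - 2)*(g + 4)^2*(g^3 + 4*g^2 - 4*g - 16) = (g - 2)*(g + 4)^3*(g^2 - 4) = (g - 2)*(g + 2)*(g + 4)^3*(g - 2)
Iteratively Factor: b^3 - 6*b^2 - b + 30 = (b - 3)*(b^2 - 3*b - 10) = (b - 3)*(b + 2)*(b - 5)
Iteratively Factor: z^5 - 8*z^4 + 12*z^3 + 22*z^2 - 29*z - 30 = (z - 3)*(z^4 - 5*z^3 - 3*z^2 + 13*z + 10) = (z - 5)*(z - 3)*(z^3 - 3*z - 2) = (z - 5)*(z - 3)*(z + 1)*(z^2 - z - 2) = (z - 5)*(z - 3)*(z - 2)*(z + 1)*(z + 1)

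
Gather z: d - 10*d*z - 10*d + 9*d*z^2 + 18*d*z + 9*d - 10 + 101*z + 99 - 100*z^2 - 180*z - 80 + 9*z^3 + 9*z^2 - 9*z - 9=9*z^3 + z^2*(9*d - 91) + z*(8*d - 88)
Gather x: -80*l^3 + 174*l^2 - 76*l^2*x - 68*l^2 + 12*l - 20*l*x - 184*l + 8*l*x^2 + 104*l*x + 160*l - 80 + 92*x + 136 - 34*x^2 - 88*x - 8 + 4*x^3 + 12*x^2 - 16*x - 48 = -80*l^3 + 106*l^2 - 12*l + 4*x^3 + x^2*(8*l - 22) + x*(-76*l^2 + 84*l - 12)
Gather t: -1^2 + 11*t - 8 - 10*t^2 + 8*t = -10*t^2 + 19*t - 9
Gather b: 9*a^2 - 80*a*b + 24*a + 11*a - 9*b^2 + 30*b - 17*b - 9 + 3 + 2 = 9*a^2 + 35*a - 9*b^2 + b*(13 - 80*a) - 4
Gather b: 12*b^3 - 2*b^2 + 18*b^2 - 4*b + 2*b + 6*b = 12*b^3 + 16*b^2 + 4*b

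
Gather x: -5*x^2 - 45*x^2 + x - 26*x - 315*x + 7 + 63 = -50*x^2 - 340*x + 70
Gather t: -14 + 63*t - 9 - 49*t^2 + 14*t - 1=-49*t^2 + 77*t - 24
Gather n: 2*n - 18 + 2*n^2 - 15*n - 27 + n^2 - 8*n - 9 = 3*n^2 - 21*n - 54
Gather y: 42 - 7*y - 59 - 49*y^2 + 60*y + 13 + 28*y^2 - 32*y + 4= -21*y^2 + 21*y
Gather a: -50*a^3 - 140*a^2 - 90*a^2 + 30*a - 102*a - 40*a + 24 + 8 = -50*a^3 - 230*a^2 - 112*a + 32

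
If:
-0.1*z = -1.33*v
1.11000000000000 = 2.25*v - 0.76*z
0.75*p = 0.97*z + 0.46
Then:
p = -1.82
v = -0.14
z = -1.88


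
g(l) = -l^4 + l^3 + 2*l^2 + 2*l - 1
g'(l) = -4*l^3 + 3*l^2 + 4*l + 2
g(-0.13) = -1.23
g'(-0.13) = 1.54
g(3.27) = -52.45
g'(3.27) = -92.70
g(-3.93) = -277.21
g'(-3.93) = 275.41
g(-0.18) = -1.30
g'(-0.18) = 1.40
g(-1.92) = -18.13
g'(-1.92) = 33.69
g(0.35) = -0.03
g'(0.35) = 3.60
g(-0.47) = -1.65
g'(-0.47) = 1.20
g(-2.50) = -48.19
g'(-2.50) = 73.25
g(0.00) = -1.00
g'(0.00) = 2.00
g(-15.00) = -53581.00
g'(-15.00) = 14117.00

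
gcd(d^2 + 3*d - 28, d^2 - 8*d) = 1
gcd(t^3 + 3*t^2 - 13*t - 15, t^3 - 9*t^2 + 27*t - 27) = t - 3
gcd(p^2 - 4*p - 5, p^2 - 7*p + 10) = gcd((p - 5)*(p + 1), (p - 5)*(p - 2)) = p - 5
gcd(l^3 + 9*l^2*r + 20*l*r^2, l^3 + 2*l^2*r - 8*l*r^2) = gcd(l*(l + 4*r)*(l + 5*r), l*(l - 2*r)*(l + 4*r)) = l^2 + 4*l*r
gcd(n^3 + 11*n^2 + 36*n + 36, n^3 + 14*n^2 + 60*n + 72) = n^2 + 8*n + 12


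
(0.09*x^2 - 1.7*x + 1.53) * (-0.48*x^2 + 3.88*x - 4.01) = -0.0432*x^4 + 1.1652*x^3 - 7.6913*x^2 + 12.7534*x - 6.1353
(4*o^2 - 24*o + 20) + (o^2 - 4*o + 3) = 5*o^2 - 28*o + 23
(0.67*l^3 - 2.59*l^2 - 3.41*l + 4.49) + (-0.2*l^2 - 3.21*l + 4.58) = 0.67*l^3 - 2.79*l^2 - 6.62*l + 9.07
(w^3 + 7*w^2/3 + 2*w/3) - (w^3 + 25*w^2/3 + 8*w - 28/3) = -6*w^2 - 22*w/3 + 28/3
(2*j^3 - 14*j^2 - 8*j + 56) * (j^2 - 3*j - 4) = 2*j^5 - 20*j^4 + 26*j^3 + 136*j^2 - 136*j - 224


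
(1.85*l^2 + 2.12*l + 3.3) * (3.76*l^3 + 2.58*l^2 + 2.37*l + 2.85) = 6.956*l^5 + 12.7442*l^4 + 22.2621*l^3 + 18.8109*l^2 + 13.863*l + 9.405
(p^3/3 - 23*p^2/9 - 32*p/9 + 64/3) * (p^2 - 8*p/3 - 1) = p^5/3 - 31*p^4/9 + 79*p^3/27 + 901*p^2/27 - 160*p/3 - 64/3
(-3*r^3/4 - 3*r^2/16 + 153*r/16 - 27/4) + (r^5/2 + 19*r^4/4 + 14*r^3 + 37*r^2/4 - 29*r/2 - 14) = r^5/2 + 19*r^4/4 + 53*r^3/4 + 145*r^2/16 - 79*r/16 - 83/4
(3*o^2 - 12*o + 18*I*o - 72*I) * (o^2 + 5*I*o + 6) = 3*o^4 - 12*o^3 + 33*I*o^3 - 72*o^2 - 132*I*o^2 + 288*o + 108*I*o - 432*I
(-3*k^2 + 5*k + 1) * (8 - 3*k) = 9*k^3 - 39*k^2 + 37*k + 8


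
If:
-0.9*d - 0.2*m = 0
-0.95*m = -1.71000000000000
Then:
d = -0.40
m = 1.80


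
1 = 1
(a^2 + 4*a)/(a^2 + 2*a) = (a + 4)/(a + 2)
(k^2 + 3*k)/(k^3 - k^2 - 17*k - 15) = k/(k^2 - 4*k - 5)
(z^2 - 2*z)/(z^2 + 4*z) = (z - 2)/(z + 4)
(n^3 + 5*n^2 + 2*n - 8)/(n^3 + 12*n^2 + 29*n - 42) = (n^2 + 6*n + 8)/(n^2 + 13*n + 42)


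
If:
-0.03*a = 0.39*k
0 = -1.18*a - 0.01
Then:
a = -0.01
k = 0.00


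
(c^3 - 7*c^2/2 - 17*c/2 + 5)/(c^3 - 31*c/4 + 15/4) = 2*(c^2 - 3*c - 10)/(2*c^2 + c - 15)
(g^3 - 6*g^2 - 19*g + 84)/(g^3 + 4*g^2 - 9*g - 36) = (g - 7)/(g + 3)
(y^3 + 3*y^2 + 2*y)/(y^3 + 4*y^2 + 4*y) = (y + 1)/(y + 2)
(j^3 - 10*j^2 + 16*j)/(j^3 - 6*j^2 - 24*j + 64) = j/(j + 4)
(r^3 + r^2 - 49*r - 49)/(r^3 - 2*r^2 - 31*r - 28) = (r + 7)/(r + 4)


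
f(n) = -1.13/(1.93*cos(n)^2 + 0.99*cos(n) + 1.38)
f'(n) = -1.13*(3.86*sin(n)*cos(n) + 0.99*sin(n))/(1.93*cos(n)^2 + 0.99*cos(n) + 1.38)^2 = -(4.3618*cos(n) + 1.1187)*sin(n)/(1.93*cos(n)^2 + 0.99*cos(n) + 1.38)^2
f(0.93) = -0.42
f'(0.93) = -0.42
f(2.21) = -0.77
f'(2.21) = 0.55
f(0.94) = -0.43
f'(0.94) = -0.43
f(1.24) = -0.59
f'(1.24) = -0.66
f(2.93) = -0.50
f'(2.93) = 0.13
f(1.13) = -0.52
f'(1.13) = -0.58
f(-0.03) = -0.26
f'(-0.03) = 0.01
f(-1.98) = -0.87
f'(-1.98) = -0.34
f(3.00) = -0.49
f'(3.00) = 0.09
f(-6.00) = -0.27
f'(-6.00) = -0.09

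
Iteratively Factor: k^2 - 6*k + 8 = (k - 2)*(k - 4)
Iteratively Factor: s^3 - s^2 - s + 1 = (s + 1)*(s^2 - 2*s + 1) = (s - 1)*(s + 1)*(s - 1)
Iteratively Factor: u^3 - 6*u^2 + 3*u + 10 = (u - 2)*(u^2 - 4*u - 5) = (u - 2)*(u + 1)*(u - 5)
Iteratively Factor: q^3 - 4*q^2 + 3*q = (q - 3)*(q^2 - q) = q*(q - 3)*(q - 1)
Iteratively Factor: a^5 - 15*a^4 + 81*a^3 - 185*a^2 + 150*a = (a)*(a^4 - 15*a^3 + 81*a^2 - 185*a + 150) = a*(a - 5)*(a^3 - 10*a^2 + 31*a - 30) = a*(a - 5)*(a - 2)*(a^2 - 8*a + 15) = a*(a - 5)*(a - 3)*(a - 2)*(a - 5)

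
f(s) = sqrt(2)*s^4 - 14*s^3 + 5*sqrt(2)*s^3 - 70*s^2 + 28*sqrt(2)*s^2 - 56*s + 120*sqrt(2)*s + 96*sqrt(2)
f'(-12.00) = -11924.99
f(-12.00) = 35691.73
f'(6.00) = 222.44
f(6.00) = 59.70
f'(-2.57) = 36.65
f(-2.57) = -177.95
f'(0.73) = 60.44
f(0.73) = 200.27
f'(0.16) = 103.47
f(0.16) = 153.15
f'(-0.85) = 146.90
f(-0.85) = 22.14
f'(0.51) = 78.04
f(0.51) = 185.02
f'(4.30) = -82.34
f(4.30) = -4.84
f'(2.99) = -102.72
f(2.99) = 131.76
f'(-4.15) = -396.27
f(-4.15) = 55.00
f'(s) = 4*sqrt(2)*s^3 - 42*s^2 + 15*sqrt(2)*s^2 - 140*s + 56*sqrt(2)*s - 56 + 120*sqrt(2)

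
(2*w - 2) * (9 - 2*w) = -4*w^2 + 22*w - 18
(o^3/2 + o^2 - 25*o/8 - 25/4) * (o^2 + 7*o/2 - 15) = o^5/2 + 11*o^4/4 - 57*o^3/8 - 515*o^2/16 + 25*o + 375/4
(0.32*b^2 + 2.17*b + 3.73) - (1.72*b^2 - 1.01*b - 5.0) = -1.4*b^2 + 3.18*b + 8.73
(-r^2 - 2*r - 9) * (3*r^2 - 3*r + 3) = -3*r^4 - 3*r^3 - 24*r^2 + 21*r - 27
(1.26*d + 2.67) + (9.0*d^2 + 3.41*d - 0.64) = 9.0*d^2 + 4.67*d + 2.03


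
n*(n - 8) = n^2 - 8*n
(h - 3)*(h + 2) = h^2 - h - 6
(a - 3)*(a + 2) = a^2 - a - 6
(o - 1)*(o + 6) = o^2 + 5*o - 6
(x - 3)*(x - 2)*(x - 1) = x^3 - 6*x^2 + 11*x - 6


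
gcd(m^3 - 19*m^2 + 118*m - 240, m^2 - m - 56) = m - 8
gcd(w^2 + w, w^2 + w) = w^2 + w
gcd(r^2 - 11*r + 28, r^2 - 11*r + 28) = r^2 - 11*r + 28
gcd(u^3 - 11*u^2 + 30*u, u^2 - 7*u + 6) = u - 6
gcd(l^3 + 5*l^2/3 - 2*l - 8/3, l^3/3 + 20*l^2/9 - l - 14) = 1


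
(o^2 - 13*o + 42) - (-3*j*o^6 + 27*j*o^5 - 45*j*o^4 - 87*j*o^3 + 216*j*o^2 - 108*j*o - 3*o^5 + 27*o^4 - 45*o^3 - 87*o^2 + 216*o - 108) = 3*j*o^6 - 27*j*o^5 + 45*j*o^4 + 87*j*o^3 - 216*j*o^2 + 108*j*o + 3*o^5 - 27*o^4 + 45*o^3 + 88*o^2 - 229*o + 150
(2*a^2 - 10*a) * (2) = 4*a^2 - 20*a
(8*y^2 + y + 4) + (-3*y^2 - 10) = 5*y^2 + y - 6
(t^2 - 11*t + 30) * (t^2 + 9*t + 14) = t^4 - 2*t^3 - 55*t^2 + 116*t + 420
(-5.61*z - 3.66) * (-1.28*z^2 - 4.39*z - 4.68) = 7.1808*z^3 + 29.3127*z^2 + 42.3222*z + 17.1288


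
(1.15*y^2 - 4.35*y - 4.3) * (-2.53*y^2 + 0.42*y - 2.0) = -2.9095*y^4 + 11.4885*y^3 + 6.752*y^2 + 6.894*y + 8.6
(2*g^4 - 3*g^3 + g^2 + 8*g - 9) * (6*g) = 12*g^5 - 18*g^4 + 6*g^3 + 48*g^2 - 54*g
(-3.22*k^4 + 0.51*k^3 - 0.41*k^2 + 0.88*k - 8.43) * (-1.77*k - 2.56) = 5.6994*k^5 + 7.3405*k^4 - 0.5799*k^3 - 0.508*k^2 + 12.6683*k + 21.5808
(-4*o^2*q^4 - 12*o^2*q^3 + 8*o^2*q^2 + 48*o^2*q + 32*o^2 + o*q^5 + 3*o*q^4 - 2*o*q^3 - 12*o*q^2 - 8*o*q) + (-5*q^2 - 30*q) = -4*o^2*q^4 - 12*o^2*q^3 + 8*o^2*q^2 + 48*o^2*q + 32*o^2 + o*q^5 + 3*o*q^4 - 2*o*q^3 - 12*o*q^2 - 8*o*q - 5*q^2 - 30*q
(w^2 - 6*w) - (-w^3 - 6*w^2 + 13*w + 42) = w^3 + 7*w^2 - 19*w - 42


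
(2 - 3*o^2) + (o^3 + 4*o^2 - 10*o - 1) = o^3 + o^2 - 10*o + 1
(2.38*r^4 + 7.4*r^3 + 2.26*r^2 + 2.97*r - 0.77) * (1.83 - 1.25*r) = -2.975*r^5 - 4.8946*r^4 + 10.717*r^3 + 0.423299999999999*r^2 + 6.3976*r - 1.4091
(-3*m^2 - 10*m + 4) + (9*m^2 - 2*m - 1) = 6*m^2 - 12*m + 3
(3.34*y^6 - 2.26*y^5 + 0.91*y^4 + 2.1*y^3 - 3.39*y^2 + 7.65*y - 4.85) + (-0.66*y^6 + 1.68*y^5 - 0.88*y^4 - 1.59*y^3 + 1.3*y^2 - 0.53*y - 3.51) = 2.68*y^6 - 0.58*y^5 + 0.03*y^4 + 0.51*y^3 - 2.09*y^2 + 7.12*y - 8.36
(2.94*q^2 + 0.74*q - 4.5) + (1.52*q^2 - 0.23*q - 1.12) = 4.46*q^2 + 0.51*q - 5.62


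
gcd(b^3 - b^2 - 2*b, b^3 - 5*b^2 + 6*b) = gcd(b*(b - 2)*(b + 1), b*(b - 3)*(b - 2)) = b^2 - 2*b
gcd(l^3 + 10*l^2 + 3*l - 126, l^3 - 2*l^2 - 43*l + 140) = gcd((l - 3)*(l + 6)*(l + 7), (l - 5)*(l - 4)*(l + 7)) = l + 7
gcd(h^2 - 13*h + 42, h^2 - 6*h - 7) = h - 7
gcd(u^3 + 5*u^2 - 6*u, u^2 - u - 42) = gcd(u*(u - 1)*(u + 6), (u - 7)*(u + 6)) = u + 6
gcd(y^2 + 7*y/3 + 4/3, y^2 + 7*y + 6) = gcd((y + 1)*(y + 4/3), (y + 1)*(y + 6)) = y + 1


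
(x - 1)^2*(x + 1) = x^3 - x^2 - x + 1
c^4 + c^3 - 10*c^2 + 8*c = c*(c - 2)*(c - 1)*(c + 4)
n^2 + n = n*(n + 1)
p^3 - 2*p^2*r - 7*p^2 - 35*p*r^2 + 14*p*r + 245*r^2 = (p - 7)*(p - 7*r)*(p + 5*r)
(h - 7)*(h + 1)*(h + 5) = h^3 - h^2 - 37*h - 35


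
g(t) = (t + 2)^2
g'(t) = 2*t + 4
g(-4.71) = 7.34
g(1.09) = 9.55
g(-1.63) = 0.14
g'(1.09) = 6.18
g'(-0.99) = 2.02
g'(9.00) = 22.00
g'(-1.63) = 0.74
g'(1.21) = 6.42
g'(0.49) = 4.98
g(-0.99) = 1.02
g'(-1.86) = 0.28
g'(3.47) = 10.94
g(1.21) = 10.30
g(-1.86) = 0.02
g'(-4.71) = -5.42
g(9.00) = 121.00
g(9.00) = 121.00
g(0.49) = 6.20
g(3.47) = 29.92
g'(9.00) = 22.00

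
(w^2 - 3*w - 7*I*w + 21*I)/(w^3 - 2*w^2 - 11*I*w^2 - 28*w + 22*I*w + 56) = (w - 3)/(w^2 + w*(-2 - 4*I) + 8*I)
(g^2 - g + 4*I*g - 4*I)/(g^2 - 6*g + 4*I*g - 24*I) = (g - 1)/(g - 6)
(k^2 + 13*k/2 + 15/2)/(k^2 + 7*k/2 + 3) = (k + 5)/(k + 2)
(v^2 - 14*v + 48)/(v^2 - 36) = (v - 8)/(v + 6)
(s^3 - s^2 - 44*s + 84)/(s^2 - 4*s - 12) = (s^2 + 5*s - 14)/(s + 2)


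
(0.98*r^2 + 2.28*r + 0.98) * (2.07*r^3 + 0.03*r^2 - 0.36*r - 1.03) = 2.0286*r^5 + 4.749*r^4 + 1.7442*r^3 - 1.8008*r^2 - 2.7012*r - 1.0094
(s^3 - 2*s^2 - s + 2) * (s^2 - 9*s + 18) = s^5 - 11*s^4 + 35*s^3 - 25*s^2 - 36*s + 36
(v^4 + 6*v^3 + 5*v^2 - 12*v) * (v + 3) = v^5 + 9*v^4 + 23*v^3 + 3*v^2 - 36*v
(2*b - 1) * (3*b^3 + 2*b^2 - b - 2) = 6*b^4 + b^3 - 4*b^2 - 3*b + 2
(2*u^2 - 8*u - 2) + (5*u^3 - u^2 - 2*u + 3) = 5*u^3 + u^2 - 10*u + 1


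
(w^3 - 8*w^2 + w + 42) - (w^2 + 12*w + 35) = w^3 - 9*w^2 - 11*w + 7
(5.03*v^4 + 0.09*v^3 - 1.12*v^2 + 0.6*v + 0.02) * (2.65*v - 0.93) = 13.3295*v^5 - 4.4394*v^4 - 3.0517*v^3 + 2.6316*v^2 - 0.505*v - 0.0186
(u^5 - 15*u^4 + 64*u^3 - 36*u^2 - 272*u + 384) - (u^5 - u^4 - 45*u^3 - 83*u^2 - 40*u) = -14*u^4 + 109*u^3 + 47*u^2 - 232*u + 384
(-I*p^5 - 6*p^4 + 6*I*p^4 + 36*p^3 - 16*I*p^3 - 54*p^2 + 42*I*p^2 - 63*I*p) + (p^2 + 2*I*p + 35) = -I*p^5 - 6*p^4 + 6*I*p^4 + 36*p^3 - 16*I*p^3 - 53*p^2 + 42*I*p^2 - 61*I*p + 35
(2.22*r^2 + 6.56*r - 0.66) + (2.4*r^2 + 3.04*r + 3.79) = 4.62*r^2 + 9.6*r + 3.13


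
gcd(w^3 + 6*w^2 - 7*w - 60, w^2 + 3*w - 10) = w + 5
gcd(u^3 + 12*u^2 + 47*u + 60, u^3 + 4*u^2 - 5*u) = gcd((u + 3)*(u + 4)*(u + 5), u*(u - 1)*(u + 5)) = u + 5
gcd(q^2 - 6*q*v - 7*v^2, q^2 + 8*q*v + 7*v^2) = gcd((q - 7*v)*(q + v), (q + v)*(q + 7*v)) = q + v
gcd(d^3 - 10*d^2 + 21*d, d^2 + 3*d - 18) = d - 3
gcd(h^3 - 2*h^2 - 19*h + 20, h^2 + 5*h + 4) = h + 4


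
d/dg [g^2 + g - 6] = 2*g + 1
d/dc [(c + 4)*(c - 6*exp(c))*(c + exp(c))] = (c + 4)*(c - 6*exp(c))*(exp(c) + 1) - (c + 4)*(c + exp(c))*(6*exp(c) - 1) + (c - 6*exp(c))*(c + exp(c))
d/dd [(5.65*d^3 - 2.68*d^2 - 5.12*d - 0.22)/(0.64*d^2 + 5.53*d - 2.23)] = (3.616*d^4 + 62.489*d^3 - 49.3421*d^2 + 12.2344*d + 12.6342)/(0.4096*d^4 + 7.0784*d^3 + 27.7265*d^2 - 24.6638*d + 4.9729)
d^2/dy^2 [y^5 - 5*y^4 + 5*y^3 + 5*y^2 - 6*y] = 20*y^3 - 60*y^2 + 30*y + 10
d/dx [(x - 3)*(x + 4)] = 2*x + 1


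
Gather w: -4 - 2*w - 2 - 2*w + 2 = -4*w - 4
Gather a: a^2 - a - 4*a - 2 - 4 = a^2 - 5*a - 6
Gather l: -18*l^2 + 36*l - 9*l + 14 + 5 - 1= -18*l^2 + 27*l + 18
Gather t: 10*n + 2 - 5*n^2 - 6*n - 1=-5*n^2 + 4*n + 1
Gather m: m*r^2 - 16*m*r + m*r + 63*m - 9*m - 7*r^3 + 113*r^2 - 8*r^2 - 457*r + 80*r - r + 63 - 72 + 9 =m*(r^2 - 15*r + 54) - 7*r^3 + 105*r^2 - 378*r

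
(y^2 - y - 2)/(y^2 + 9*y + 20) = (y^2 - y - 2)/(y^2 + 9*y + 20)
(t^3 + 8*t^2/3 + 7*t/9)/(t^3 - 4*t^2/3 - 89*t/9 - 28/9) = t/(t - 4)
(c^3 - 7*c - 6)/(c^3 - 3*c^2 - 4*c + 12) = (c + 1)/(c - 2)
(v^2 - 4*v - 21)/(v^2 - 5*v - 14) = (v + 3)/(v + 2)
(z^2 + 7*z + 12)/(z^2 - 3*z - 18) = (z + 4)/(z - 6)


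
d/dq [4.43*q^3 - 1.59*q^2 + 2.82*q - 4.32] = 13.29*q^2 - 3.18*q + 2.82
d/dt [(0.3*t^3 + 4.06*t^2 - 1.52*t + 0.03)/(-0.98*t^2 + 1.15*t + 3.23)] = (-0.294*t^4 + 0.69*t^3 + 6.0864*t^2 + 26.2864*t - 4.9441)/(0.9604*t^4 - 2.254*t^3 - 5.0083*t^2 + 7.429*t + 10.4329)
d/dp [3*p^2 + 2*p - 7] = 6*p + 2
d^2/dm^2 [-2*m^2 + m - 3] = -4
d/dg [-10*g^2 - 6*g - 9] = -20*g - 6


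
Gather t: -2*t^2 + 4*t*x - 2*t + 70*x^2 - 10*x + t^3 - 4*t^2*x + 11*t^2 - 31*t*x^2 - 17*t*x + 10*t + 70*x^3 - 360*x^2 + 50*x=t^3 + t^2*(9 - 4*x) + t*(-31*x^2 - 13*x + 8) + 70*x^3 - 290*x^2 + 40*x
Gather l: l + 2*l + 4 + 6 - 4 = 3*l + 6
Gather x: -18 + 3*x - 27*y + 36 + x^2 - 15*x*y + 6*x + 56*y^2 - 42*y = x^2 + x*(9 - 15*y) + 56*y^2 - 69*y + 18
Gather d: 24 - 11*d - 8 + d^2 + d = d^2 - 10*d + 16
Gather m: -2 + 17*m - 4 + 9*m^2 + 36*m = 9*m^2 + 53*m - 6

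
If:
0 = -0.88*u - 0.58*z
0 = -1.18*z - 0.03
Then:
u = 0.02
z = -0.03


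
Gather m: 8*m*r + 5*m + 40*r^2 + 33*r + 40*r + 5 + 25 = m*(8*r + 5) + 40*r^2 + 73*r + 30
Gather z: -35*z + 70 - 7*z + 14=84 - 42*z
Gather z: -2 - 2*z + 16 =14 - 2*z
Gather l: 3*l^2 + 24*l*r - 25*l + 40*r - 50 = 3*l^2 + l*(24*r - 25) + 40*r - 50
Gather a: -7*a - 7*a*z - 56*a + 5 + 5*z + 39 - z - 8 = a*(-7*z - 63) + 4*z + 36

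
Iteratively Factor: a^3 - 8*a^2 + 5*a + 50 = (a - 5)*(a^2 - 3*a - 10) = (a - 5)^2*(a + 2)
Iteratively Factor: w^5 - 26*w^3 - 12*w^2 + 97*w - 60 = (w - 1)*(w^4 + w^3 - 25*w^2 - 37*w + 60) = (w - 5)*(w - 1)*(w^3 + 6*w^2 + 5*w - 12) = (w - 5)*(w - 1)*(w + 4)*(w^2 + 2*w - 3) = (w - 5)*(w - 1)^2*(w + 4)*(w + 3)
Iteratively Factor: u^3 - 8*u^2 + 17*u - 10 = (u - 5)*(u^2 - 3*u + 2) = (u - 5)*(u - 2)*(u - 1)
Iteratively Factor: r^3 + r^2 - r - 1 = (r + 1)*(r^2 - 1) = (r + 1)^2*(r - 1)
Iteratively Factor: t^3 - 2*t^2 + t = (t - 1)*(t^2 - t) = (t - 1)^2*(t)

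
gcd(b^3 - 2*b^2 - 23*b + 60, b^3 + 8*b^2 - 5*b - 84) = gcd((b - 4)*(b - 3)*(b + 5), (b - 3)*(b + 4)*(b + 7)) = b - 3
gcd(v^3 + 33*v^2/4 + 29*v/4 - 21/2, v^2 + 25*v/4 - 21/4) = v^2 + 25*v/4 - 21/4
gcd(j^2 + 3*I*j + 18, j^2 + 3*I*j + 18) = j^2 + 3*I*j + 18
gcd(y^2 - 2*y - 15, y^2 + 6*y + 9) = y + 3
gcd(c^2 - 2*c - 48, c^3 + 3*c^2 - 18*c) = c + 6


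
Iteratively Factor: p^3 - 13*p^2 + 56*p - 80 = (p - 4)*(p^2 - 9*p + 20) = (p - 4)^2*(p - 5)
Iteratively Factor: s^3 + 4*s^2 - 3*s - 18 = (s + 3)*(s^2 + s - 6) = (s + 3)^2*(s - 2)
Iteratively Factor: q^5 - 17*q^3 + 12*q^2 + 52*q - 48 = (q + 2)*(q^4 - 2*q^3 - 13*q^2 + 38*q - 24) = (q - 1)*(q + 2)*(q^3 - q^2 - 14*q + 24) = (q - 1)*(q + 2)*(q + 4)*(q^2 - 5*q + 6) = (q - 3)*(q - 1)*(q + 2)*(q + 4)*(q - 2)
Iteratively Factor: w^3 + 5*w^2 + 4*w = (w + 1)*(w^2 + 4*w) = w*(w + 1)*(w + 4)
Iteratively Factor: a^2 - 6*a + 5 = (a - 5)*(a - 1)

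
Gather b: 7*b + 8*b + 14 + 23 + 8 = 15*b + 45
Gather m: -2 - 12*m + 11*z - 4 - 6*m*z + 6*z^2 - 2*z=m*(-6*z - 12) + 6*z^2 + 9*z - 6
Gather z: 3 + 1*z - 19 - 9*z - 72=-8*z - 88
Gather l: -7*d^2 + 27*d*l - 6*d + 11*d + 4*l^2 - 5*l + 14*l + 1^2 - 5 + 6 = -7*d^2 + 5*d + 4*l^2 + l*(27*d + 9) + 2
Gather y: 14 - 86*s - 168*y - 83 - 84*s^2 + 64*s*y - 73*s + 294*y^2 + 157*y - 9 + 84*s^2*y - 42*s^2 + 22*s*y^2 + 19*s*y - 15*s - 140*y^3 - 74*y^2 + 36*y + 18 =-126*s^2 - 174*s - 140*y^3 + y^2*(22*s + 220) + y*(84*s^2 + 83*s + 25) - 60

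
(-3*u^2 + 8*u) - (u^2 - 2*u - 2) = -4*u^2 + 10*u + 2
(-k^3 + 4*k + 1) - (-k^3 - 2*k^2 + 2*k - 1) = 2*k^2 + 2*k + 2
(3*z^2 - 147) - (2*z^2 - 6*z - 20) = z^2 + 6*z - 127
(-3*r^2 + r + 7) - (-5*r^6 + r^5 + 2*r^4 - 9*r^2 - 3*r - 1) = 5*r^6 - r^5 - 2*r^4 + 6*r^2 + 4*r + 8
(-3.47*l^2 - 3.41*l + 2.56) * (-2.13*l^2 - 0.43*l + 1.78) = 7.3911*l^4 + 8.7554*l^3 - 10.1631*l^2 - 7.1706*l + 4.5568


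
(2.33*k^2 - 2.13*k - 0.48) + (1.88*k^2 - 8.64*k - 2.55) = 4.21*k^2 - 10.77*k - 3.03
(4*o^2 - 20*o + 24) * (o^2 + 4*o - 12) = 4*o^4 - 4*o^3 - 104*o^2 + 336*o - 288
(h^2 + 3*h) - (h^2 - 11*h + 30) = 14*h - 30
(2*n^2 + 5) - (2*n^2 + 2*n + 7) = -2*n - 2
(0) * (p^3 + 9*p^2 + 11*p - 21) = 0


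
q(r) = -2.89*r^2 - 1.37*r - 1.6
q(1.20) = -7.41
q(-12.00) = -401.32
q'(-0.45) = 1.23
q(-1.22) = -4.23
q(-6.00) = -97.42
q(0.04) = -1.66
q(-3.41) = -30.53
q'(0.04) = -1.60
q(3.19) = -35.38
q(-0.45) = -1.57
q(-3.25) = -27.67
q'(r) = -5.78*r - 1.37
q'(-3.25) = 17.42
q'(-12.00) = 67.99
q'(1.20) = -8.31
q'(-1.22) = 5.68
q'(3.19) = -19.81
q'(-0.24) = 0.02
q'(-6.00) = 33.31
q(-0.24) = -1.44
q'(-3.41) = 18.34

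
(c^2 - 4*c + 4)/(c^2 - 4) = (c - 2)/(c + 2)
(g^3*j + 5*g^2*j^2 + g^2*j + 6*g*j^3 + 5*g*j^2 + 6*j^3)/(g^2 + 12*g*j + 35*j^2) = j*(g^3 + 5*g^2*j + g^2 + 6*g*j^2 + 5*g*j + 6*j^2)/(g^2 + 12*g*j + 35*j^2)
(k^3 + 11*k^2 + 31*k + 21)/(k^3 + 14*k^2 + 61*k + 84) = (k + 1)/(k + 4)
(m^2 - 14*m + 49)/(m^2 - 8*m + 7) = (m - 7)/(m - 1)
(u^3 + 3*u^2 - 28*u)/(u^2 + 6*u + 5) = u*(u^2 + 3*u - 28)/(u^2 + 6*u + 5)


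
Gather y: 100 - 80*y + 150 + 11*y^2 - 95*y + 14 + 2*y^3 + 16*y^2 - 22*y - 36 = 2*y^3 + 27*y^2 - 197*y + 228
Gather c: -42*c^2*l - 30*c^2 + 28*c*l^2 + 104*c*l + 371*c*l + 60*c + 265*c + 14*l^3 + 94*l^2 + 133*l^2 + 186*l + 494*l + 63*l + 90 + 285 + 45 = c^2*(-42*l - 30) + c*(28*l^2 + 475*l + 325) + 14*l^3 + 227*l^2 + 743*l + 420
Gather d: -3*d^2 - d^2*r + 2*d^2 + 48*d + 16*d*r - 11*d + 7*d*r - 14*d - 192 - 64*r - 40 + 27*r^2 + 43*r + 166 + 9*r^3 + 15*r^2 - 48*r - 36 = d^2*(-r - 1) + d*(23*r + 23) + 9*r^3 + 42*r^2 - 69*r - 102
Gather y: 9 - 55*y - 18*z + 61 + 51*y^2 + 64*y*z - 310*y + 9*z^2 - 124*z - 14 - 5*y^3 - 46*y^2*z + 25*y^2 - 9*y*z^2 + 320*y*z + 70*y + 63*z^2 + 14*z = -5*y^3 + y^2*(76 - 46*z) + y*(-9*z^2 + 384*z - 295) + 72*z^2 - 128*z + 56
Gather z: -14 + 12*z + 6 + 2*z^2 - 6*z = 2*z^2 + 6*z - 8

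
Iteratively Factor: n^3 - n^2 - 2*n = (n)*(n^2 - n - 2) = n*(n + 1)*(n - 2)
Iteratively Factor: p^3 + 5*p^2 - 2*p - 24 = (p + 4)*(p^2 + p - 6) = (p + 3)*(p + 4)*(p - 2)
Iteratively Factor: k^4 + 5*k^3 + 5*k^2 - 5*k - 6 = (k + 3)*(k^3 + 2*k^2 - k - 2) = (k + 1)*(k + 3)*(k^2 + k - 2) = (k + 1)*(k + 2)*(k + 3)*(k - 1)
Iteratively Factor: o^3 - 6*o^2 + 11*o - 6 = (o - 2)*(o^2 - 4*o + 3) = (o - 2)*(o - 1)*(o - 3)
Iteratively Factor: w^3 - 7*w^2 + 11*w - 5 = (w - 1)*(w^2 - 6*w + 5) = (w - 1)^2*(w - 5)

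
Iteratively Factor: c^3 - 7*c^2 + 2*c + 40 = (c - 4)*(c^2 - 3*c - 10) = (c - 4)*(c + 2)*(c - 5)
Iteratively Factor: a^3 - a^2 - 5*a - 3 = (a - 3)*(a^2 + 2*a + 1) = (a - 3)*(a + 1)*(a + 1)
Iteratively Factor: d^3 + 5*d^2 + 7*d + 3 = (d + 3)*(d^2 + 2*d + 1) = (d + 1)*(d + 3)*(d + 1)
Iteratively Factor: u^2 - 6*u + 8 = (u - 2)*(u - 4)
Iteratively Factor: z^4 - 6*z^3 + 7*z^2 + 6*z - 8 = (z + 1)*(z^3 - 7*z^2 + 14*z - 8) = (z - 4)*(z + 1)*(z^2 - 3*z + 2) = (z - 4)*(z - 1)*(z + 1)*(z - 2)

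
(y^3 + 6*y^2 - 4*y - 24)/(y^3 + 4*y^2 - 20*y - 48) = (y - 2)/(y - 4)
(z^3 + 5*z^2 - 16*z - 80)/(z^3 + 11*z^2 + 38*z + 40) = (z - 4)/(z + 2)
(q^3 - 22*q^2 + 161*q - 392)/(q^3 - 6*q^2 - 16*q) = (q^2 - 14*q + 49)/(q*(q + 2))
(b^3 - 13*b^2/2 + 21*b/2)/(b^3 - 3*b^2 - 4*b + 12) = b*(2*b - 7)/(2*(b^2 - 4))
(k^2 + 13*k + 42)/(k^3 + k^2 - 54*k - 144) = (k + 7)/(k^2 - 5*k - 24)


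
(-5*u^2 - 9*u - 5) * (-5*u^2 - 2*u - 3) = 25*u^4 + 55*u^3 + 58*u^2 + 37*u + 15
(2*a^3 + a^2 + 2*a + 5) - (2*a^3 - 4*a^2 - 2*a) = 5*a^2 + 4*a + 5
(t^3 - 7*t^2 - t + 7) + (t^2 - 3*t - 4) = t^3 - 6*t^2 - 4*t + 3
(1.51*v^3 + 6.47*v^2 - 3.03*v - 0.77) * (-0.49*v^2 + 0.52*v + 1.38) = -0.7399*v^5 - 2.3851*v^4 + 6.9329*v^3 + 7.7303*v^2 - 4.5818*v - 1.0626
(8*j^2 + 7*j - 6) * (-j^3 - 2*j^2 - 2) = -8*j^5 - 23*j^4 - 8*j^3 - 4*j^2 - 14*j + 12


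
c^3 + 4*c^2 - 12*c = c*(c - 2)*(c + 6)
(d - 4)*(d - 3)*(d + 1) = d^3 - 6*d^2 + 5*d + 12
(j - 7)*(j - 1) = j^2 - 8*j + 7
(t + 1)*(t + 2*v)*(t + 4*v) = t^3 + 6*t^2*v + t^2 + 8*t*v^2 + 6*t*v + 8*v^2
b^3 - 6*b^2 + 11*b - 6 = (b - 3)*(b - 2)*(b - 1)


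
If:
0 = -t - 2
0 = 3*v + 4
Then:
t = -2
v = -4/3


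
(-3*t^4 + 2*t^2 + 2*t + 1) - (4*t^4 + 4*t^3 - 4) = -7*t^4 - 4*t^3 + 2*t^2 + 2*t + 5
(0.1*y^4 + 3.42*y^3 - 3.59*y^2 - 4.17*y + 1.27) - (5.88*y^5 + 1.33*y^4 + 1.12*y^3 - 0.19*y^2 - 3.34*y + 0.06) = -5.88*y^5 - 1.23*y^4 + 2.3*y^3 - 3.4*y^2 - 0.83*y + 1.21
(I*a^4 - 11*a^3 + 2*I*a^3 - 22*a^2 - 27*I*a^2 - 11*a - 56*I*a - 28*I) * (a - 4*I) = I*a^5 - 7*a^4 + 2*I*a^4 - 14*a^3 + 17*I*a^3 - 119*a^2 + 32*I*a^2 - 224*a + 16*I*a - 112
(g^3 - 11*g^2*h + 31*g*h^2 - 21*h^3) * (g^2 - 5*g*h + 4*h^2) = g^5 - 16*g^4*h + 90*g^3*h^2 - 220*g^2*h^3 + 229*g*h^4 - 84*h^5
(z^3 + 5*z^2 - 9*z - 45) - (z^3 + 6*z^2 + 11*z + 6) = -z^2 - 20*z - 51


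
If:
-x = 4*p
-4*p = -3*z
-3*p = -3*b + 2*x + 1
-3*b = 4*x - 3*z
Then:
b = 4/15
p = 1/25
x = -4/25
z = 4/75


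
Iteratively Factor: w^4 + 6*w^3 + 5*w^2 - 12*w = (w)*(w^3 + 6*w^2 + 5*w - 12) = w*(w + 4)*(w^2 + 2*w - 3) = w*(w - 1)*(w + 4)*(w + 3)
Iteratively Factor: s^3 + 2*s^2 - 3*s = (s + 3)*(s^2 - s) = (s - 1)*(s + 3)*(s)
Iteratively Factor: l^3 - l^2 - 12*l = (l + 3)*(l^2 - 4*l) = (l - 4)*(l + 3)*(l)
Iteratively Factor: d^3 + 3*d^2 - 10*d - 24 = (d + 2)*(d^2 + d - 12) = (d - 3)*(d + 2)*(d + 4)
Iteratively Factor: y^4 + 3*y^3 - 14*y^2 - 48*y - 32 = (y + 4)*(y^3 - y^2 - 10*y - 8) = (y + 2)*(y + 4)*(y^2 - 3*y - 4) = (y - 4)*(y + 2)*(y + 4)*(y + 1)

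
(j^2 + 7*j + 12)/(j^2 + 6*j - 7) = (j^2 + 7*j + 12)/(j^2 + 6*j - 7)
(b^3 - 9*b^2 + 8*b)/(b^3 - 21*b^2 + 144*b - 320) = b*(b - 1)/(b^2 - 13*b + 40)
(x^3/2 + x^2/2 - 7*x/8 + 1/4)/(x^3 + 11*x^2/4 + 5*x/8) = (4*x^3 + 4*x^2 - 7*x + 2)/(x*(8*x^2 + 22*x + 5))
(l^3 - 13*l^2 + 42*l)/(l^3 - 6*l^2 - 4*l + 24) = l*(l - 7)/(l^2 - 4)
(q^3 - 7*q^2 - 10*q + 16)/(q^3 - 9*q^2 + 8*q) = (q + 2)/q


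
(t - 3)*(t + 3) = t^2 - 9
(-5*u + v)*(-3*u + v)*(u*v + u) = 15*u^3*v + 15*u^3 - 8*u^2*v^2 - 8*u^2*v + u*v^3 + u*v^2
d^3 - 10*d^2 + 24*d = d*(d - 6)*(d - 4)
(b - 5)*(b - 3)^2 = b^3 - 11*b^2 + 39*b - 45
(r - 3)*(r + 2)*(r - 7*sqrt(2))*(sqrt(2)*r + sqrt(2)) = sqrt(2)*r^4 - 14*r^3 - 7*sqrt(2)*r^2 - 6*sqrt(2)*r + 98*r + 84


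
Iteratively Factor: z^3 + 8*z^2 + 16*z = (z)*(z^2 + 8*z + 16) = z*(z + 4)*(z + 4)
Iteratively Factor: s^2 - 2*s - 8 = (s - 4)*(s + 2)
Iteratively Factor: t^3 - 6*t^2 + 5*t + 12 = (t + 1)*(t^2 - 7*t + 12) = (t - 3)*(t + 1)*(t - 4)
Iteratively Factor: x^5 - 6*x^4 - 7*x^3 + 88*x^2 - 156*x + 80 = (x + 4)*(x^4 - 10*x^3 + 33*x^2 - 44*x + 20) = (x - 2)*(x + 4)*(x^3 - 8*x^2 + 17*x - 10) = (x - 2)*(x - 1)*(x + 4)*(x^2 - 7*x + 10) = (x - 2)^2*(x - 1)*(x + 4)*(x - 5)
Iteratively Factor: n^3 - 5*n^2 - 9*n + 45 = (n - 3)*(n^2 - 2*n - 15) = (n - 3)*(n + 3)*(n - 5)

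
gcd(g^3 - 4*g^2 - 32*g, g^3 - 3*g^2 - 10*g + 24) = 1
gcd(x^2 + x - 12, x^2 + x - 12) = x^2 + x - 12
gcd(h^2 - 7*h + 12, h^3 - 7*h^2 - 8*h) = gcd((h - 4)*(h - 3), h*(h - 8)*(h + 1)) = 1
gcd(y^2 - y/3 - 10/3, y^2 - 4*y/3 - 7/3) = 1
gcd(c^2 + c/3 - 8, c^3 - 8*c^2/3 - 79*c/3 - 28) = c + 3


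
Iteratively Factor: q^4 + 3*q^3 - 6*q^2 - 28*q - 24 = (q + 2)*(q^3 + q^2 - 8*q - 12) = (q + 2)^2*(q^2 - q - 6) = (q - 3)*(q + 2)^2*(q + 2)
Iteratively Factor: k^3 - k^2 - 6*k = (k - 3)*(k^2 + 2*k) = (k - 3)*(k + 2)*(k)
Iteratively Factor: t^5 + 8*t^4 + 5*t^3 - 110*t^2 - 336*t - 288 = (t + 4)*(t^4 + 4*t^3 - 11*t^2 - 66*t - 72) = (t - 4)*(t + 4)*(t^3 + 8*t^2 + 21*t + 18) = (t - 4)*(t + 2)*(t + 4)*(t^2 + 6*t + 9) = (t - 4)*(t + 2)*(t + 3)*(t + 4)*(t + 3)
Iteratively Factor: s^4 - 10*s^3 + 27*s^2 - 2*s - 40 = (s - 5)*(s^3 - 5*s^2 + 2*s + 8) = (s - 5)*(s + 1)*(s^2 - 6*s + 8) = (s - 5)*(s - 4)*(s + 1)*(s - 2)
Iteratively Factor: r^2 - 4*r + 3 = (r - 1)*(r - 3)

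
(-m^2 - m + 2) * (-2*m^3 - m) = 2*m^5 + 2*m^4 - 3*m^3 + m^2 - 2*m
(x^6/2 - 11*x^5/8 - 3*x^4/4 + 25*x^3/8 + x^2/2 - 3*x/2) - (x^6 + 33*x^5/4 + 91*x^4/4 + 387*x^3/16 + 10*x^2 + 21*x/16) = -x^6/2 - 77*x^5/8 - 47*x^4/2 - 337*x^3/16 - 19*x^2/2 - 45*x/16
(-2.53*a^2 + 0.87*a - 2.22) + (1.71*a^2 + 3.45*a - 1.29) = -0.82*a^2 + 4.32*a - 3.51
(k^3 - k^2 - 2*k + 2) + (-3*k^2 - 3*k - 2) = k^3 - 4*k^2 - 5*k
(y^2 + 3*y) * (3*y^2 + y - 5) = 3*y^4 + 10*y^3 - 2*y^2 - 15*y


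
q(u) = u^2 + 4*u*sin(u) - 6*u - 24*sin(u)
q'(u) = 4*u*cos(u) + 2*u + 4*sin(u) - 24*cos(u) - 6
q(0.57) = -14.82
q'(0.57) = -20.99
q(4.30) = -1.08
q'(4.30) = 1.66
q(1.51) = -24.71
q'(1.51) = -0.08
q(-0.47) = 14.76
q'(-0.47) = -31.83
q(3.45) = -5.70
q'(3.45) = 9.40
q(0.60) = -15.44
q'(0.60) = -20.37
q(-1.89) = 44.88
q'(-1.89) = -3.67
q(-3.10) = 29.72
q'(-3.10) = 24.00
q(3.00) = -10.69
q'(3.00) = 12.44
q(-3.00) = 32.08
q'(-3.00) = 23.08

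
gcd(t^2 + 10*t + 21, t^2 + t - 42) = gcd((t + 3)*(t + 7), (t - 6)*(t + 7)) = t + 7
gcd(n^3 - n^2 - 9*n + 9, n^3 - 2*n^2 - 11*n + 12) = n^2 + 2*n - 3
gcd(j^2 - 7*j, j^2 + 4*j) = j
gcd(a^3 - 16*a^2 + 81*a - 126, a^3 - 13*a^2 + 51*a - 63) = a^2 - 10*a + 21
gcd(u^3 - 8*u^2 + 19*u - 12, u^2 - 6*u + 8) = u - 4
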